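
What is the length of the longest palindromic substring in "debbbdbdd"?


Input: "debbbdbdd"
Checking substrings for palindromes:
  [2:5] "bbb" (len 3) => palindrome
  [4:7] "bdb" (len 3) => palindrome
  [5:8] "dbd" (len 3) => palindrome
  [2:4] "bb" (len 2) => palindrome
  [3:5] "bb" (len 2) => palindrome
  [7:9] "dd" (len 2) => palindrome
Longest palindromic substring: "bbb" with length 3

3


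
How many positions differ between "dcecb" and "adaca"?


Comparing "dcecb" and "adaca" position by position:
  Position 0: 'd' vs 'a' => DIFFER
  Position 1: 'c' vs 'd' => DIFFER
  Position 2: 'e' vs 'a' => DIFFER
  Position 3: 'c' vs 'c' => same
  Position 4: 'b' vs 'a' => DIFFER
Positions that differ: 4

4


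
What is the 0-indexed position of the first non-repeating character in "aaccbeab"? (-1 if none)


Input: aaccbeab
Character frequencies:
  'a': 3
  'b': 2
  'c': 2
  'e': 1
Scanning left to right for freq == 1:
  Position 0 ('a'): freq=3, skip
  Position 1 ('a'): freq=3, skip
  Position 2 ('c'): freq=2, skip
  Position 3 ('c'): freq=2, skip
  Position 4 ('b'): freq=2, skip
  Position 5 ('e'): unique! => answer = 5

5


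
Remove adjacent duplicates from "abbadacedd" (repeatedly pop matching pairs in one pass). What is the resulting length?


Input: abbadacedd
Stack-based adjacent duplicate removal:
  Read 'a': push. Stack: a
  Read 'b': push. Stack: ab
  Read 'b': matches stack top 'b' => pop. Stack: a
  Read 'a': matches stack top 'a' => pop. Stack: (empty)
  Read 'd': push. Stack: d
  Read 'a': push. Stack: da
  Read 'c': push. Stack: dac
  Read 'e': push. Stack: dace
  Read 'd': push. Stack: daced
  Read 'd': matches stack top 'd' => pop. Stack: dace
Final stack: "dace" (length 4)

4


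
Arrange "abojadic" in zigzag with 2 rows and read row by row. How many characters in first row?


Zigzag "abojadic" into 2 rows:
Placing characters:
  'a' => row 0
  'b' => row 1
  'o' => row 0
  'j' => row 1
  'a' => row 0
  'd' => row 1
  'i' => row 0
  'c' => row 1
Rows:
  Row 0: "aoai"
  Row 1: "bjdc"
First row length: 4

4


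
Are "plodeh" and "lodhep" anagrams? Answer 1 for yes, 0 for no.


Strings: "plodeh", "lodhep"
Sorted first:  dehlop
Sorted second: dehlop
Sorted forms match => anagrams

1


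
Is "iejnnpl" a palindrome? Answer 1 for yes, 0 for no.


Input: iejnnpl
Reversed: lpnnjei
  Compare pos 0 ('i') with pos 6 ('l'): MISMATCH
  Compare pos 1 ('e') with pos 5 ('p'): MISMATCH
  Compare pos 2 ('j') with pos 4 ('n'): MISMATCH
Result: not a palindrome

0


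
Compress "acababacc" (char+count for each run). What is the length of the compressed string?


Input: acababacc
Runs:
  'a' x 1 => "a1"
  'c' x 1 => "c1"
  'a' x 1 => "a1"
  'b' x 1 => "b1"
  'a' x 1 => "a1"
  'b' x 1 => "b1"
  'a' x 1 => "a1"
  'c' x 2 => "c2"
Compressed: "a1c1a1b1a1b1a1c2"
Compressed length: 16

16


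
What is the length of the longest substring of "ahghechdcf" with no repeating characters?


Input: "ahghechdcf"
Sliding window (track last position of each char):
  Position 0 ('a'): window [0,0] length 1 -- new best
  Position 1 ('h'): window [0,1] length 2 -- new best
  Position 2 ('g'): window [0,2] length 3 -- new best
  Position 3 ('h'): repeat (last at 1), move window start to 2
  Position 3 ('h'): window [2,3] length 2
  Position 4 ('e'): window [2,4] length 3
  Position 5 ('c'): window [2,5] length 4 -- new best
  Position 6 ('h'): repeat (last at 3), move window start to 4
  Position 6 ('h'): window [4,6] length 3
  Position 7 ('d'): window [4,7] length 4
  Position 8 ('c'): repeat (last at 5), move window start to 6
  Position 8 ('c'): window [6,8] length 3
  Position 9 ('f'): window [6,9] length 4
Longest substring with no repeats: "ghec" with length 4

4


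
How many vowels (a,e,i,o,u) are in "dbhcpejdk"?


Input: dbhcpejdk
Checking each character:
  'd' at position 0: consonant
  'b' at position 1: consonant
  'h' at position 2: consonant
  'c' at position 3: consonant
  'p' at position 4: consonant
  'e' at position 5: vowel (running total: 1)
  'j' at position 6: consonant
  'd' at position 7: consonant
  'k' at position 8: consonant
Total vowels: 1

1


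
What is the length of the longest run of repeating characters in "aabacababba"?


Input: "aabacababba"
Scanning for longest run:
  Position 1 ('a'): continues run of 'a', length=2
  Position 2 ('b'): new char, reset run to 1
  Position 3 ('a'): new char, reset run to 1
  Position 4 ('c'): new char, reset run to 1
  Position 5 ('a'): new char, reset run to 1
  Position 6 ('b'): new char, reset run to 1
  Position 7 ('a'): new char, reset run to 1
  Position 8 ('b'): new char, reset run to 1
  Position 9 ('b'): continues run of 'b', length=2
  Position 10 ('a'): new char, reset run to 1
Longest run: 'a' with length 2

2


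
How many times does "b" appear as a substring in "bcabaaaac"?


Searching for "b" in "bcabaaaac"
Scanning each position:
  Position 0: "b" => MATCH
  Position 1: "c" => no
  Position 2: "a" => no
  Position 3: "b" => MATCH
  Position 4: "a" => no
  Position 5: "a" => no
  Position 6: "a" => no
  Position 7: "a" => no
  Position 8: "c" => no
Total occurrences: 2

2


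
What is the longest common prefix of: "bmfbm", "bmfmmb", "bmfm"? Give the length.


Words: bmfbm, bmfmmb, bmfm
  Position 0: all 'b' => match
  Position 1: all 'm' => match
  Position 2: all 'f' => match
  Position 3: ('b', 'm', 'm') => mismatch, stop
LCP = "bmf" (length 3)

3


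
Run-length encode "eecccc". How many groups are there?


Input: eecccc
Scanning for consecutive runs:
  Group 1: 'e' x 2 (positions 0-1)
  Group 2: 'c' x 4 (positions 2-5)
Total groups: 2

2


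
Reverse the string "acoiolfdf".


Input: acoiolfdf
Reading characters right to left:
  Position 8: 'f'
  Position 7: 'd'
  Position 6: 'f'
  Position 5: 'l'
  Position 4: 'o'
  Position 3: 'i'
  Position 2: 'o'
  Position 1: 'c'
  Position 0: 'a'
Reversed: fdfloioca

fdfloioca


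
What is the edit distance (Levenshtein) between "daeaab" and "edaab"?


Computing edit distance: "daeaab" -> "edaab"
DP table:
           e    d    a    a    b
      0    1    2    3    4    5
  d   1    1    1    2    3    4
  a   2    2    2    1    2    3
  e   3    2    3    2    2    3
  a   4    3    3    3    2    3
  a   5    4    4    3    3    3
  b   6    5    5    4    4    3
Edit distance = dp[6][5] = 3

3


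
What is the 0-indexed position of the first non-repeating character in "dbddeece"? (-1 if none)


Input: dbddeece
Character frequencies:
  'b': 1
  'c': 1
  'd': 3
  'e': 3
Scanning left to right for freq == 1:
  Position 0 ('d'): freq=3, skip
  Position 1 ('b'): unique! => answer = 1

1


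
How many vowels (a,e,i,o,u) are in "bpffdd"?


Input: bpffdd
Checking each character:
  'b' at position 0: consonant
  'p' at position 1: consonant
  'f' at position 2: consonant
  'f' at position 3: consonant
  'd' at position 4: consonant
  'd' at position 5: consonant
Total vowels: 0

0


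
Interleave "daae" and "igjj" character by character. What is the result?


Interleaving "daae" and "igjj":
  Position 0: 'd' from first, 'i' from second => "di"
  Position 1: 'a' from first, 'g' from second => "ag"
  Position 2: 'a' from first, 'j' from second => "aj"
  Position 3: 'e' from first, 'j' from second => "ej"
Result: diagajej

diagajej


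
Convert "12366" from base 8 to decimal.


Input: "12366" in base 8
Positional expansion:
  Digit '1' (value 1) x 8^4 = 4096
  Digit '2' (value 2) x 8^3 = 1024
  Digit '3' (value 3) x 8^2 = 192
  Digit '6' (value 6) x 8^1 = 48
  Digit '6' (value 6) x 8^0 = 6
Sum = 5366

5366


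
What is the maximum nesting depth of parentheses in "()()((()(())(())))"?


Input: "()()((()(())(())))"
Tracking depth:
  Position 0 '(': depth becomes 1
  Position 1 ')': depth becomes 0
  Position 2 '(': depth becomes 1
  Position 3 ')': depth becomes 0
  Position 4 '(': depth becomes 1
  Position 5 '(': depth becomes 2
  Position 6 '(': depth becomes 3
  Position 7 ')': depth becomes 2
  Position 8 '(': depth becomes 3
  Position 9 '(': depth becomes 4
  Position 10 ')': depth becomes 3
  Position 11 ')': depth becomes 2
  Position 12 '(': depth becomes 3
  Position 13 '(': depth becomes 4
  Position 14 ')': depth becomes 3
  Position 15 ')': depth becomes 2
  Position 16 ')': depth becomes 1
  Position 17 ')': depth becomes 0
Maximum depth reached: 4

4


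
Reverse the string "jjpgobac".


Input: jjpgobac
Reading characters right to left:
  Position 7: 'c'
  Position 6: 'a'
  Position 5: 'b'
  Position 4: 'o'
  Position 3: 'g'
  Position 2: 'p'
  Position 1: 'j'
  Position 0: 'j'
Reversed: cabogpjj

cabogpjj


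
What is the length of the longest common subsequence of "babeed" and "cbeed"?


LCS of "babeed" and "cbeed"
DP table:
           c    b    e    e    d
      0    0    0    0    0    0
  b   0    0    1    1    1    1
  a   0    0    1    1    1    1
  b   0    0    1    1    1    1
  e   0    0    1    2    2    2
  e   0    0    1    2    3    3
  d   0    0    1    2    3    4
LCS length = dp[6][5] = 4

4


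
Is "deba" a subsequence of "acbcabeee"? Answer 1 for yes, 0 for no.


Check if "deba" is a subsequence of "acbcabeee"
Greedy scan:
  Position 0 ('a'): no match needed
  Position 1 ('c'): no match needed
  Position 2 ('b'): no match needed
  Position 3 ('c'): no match needed
  Position 4 ('a'): no match needed
  Position 5 ('b'): no match needed
  Position 6 ('e'): no match needed
  Position 7 ('e'): no match needed
  Position 8 ('e'): no match needed
Only matched 0/4 characters => not a subsequence

0


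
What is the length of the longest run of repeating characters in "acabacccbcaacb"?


Input: "acabacccbcaacb"
Scanning for longest run:
  Position 1 ('c'): new char, reset run to 1
  Position 2 ('a'): new char, reset run to 1
  Position 3 ('b'): new char, reset run to 1
  Position 4 ('a'): new char, reset run to 1
  Position 5 ('c'): new char, reset run to 1
  Position 6 ('c'): continues run of 'c', length=2
  Position 7 ('c'): continues run of 'c', length=3
  Position 8 ('b'): new char, reset run to 1
  Position 9 ('c'): new char, reset run to 1
  Position 10 ('a'): new char, reset run to 1
  Position 11 ('a'): continues run of 'a', length=2
  Position 12 ('c'): new char, reset run to 1
  Position 13 ('b'): new char, reset run to 1
Longest run: 'c' with length 3

3


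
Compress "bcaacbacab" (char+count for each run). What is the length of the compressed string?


Input: bcaacbacab
Runs:
  'b' x 1 => "b1"
  'c' x 1 => "c1"
  'a' x 2 => "a2"
  'c' x 1 => "c1"
  'b' x 1 => "b1"
  'a' x 1 => "a1"
  'c' x 1 => "c1"
  'a' x 1 => "a1"
  'b' x 1 => "b1"
Compressed: "b1c1a2c1b1a1c1a1b1"
Compressed length: 18

18


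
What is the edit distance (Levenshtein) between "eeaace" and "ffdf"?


Computing edit distance: "eeaace" -> "ffdf"
DP table:
           f    f    d    f
      0    1    2    3    4
  e   1    1    2    3    4
  e   2    2    2    3    4
  a   3    3    3    3    4
  a   4    4    4    4    4
  c   5    5    5    5    5
  e   6    6    6    6    6
Edit distance = dp[6][4] = 6

6


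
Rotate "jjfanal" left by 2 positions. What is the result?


Input: "jjfanal", rotate left by 2
First 2 characters: "jj"
Remaining characters: "fanal"
Concatenate remaining + first: "fanal" + "jj" = "fanaljj"

fanaljj


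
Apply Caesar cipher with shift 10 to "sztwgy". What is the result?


Caesar cipher: shift "sztwgy" by 10
  's' (pos 18) + 10 = pos 2 = 'c'
  'z' (pos 25) + 10 = pos 9 = 'j'
  't' (pos 19) + 10 = pos 3 = 'd'
  'w' (pos 22) + 10 = pos 6 = 'g'
  'g' (pos 6) + 10 = pos 16 = 'q'
  'y' (pos 24) + 10 = pos 8 = 'i'
Result: cjdgqi

cjdgqi


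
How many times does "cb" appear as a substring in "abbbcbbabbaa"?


Searching for "cb" in "abbbcbbabbaa"
Scanning each position:
  Position 0: "ab" => no
  Position 1: "bb" => no
  Position 2: "bb" => no
  Position 3: "bc" => no
  Position 4: "cb" => MATCH
  Position 5: "bb" => no
  Position 6: "ba" => no
  Position 7: "ab" => no
  Position 8: "bb" => no
  Position 9: "ba" => no
  Position 10: "aa" => no
Total occurrences: 1

1


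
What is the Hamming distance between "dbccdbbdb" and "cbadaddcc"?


Comparing "dbccdbbdb" and "cbadaddcc" position by position:
  Position 0: 'd' vs 'c' => differ
  Position 1: 'b' vs 'b' => same
  Position 2: 'c' vs 'a' => differ
  Position 3: 'c' vs 'd' => differ
  Position 4: 'd' vs 'a' => differ
  Position 5: 'b' vs 'd' => differ
  Position 6: 'b' vs 'd' => differ
  Position 7: 'd' vs 'c' => differ
  Position 8: 'b' vs 'c' => differ
Total differences (Hamming distance): 8

8


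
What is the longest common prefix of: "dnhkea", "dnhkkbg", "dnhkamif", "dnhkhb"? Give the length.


Words: dnhkea, dnhkkbg, dnhkamif, dnhkhb
  Position 0: all 'd' => match
  Position 1: all 'n' => match
  Position 2: all 'h' => match
  Position 3: all 'k' => match
  Position 4: ('e', 'k', 'a', 'h') => mismatch, stop
LCP = "dnhk" (length 4)

4


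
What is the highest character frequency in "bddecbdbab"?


Input: bddecbdbab
Character counts:
  'a': 1
  'b': 4
  'c': 1
  'd': 3
  'e': 1
Maximum frequency: 4

4


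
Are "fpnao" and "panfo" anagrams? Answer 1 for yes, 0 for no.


Strings: "fpnao", "panfo"
Sorted first:  afnop
Sorted second: afnop
Sorted forms match => anagrams

1


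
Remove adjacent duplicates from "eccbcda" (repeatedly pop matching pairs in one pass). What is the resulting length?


Input: eccbcda
Stack-based adjacent duplicate removal:
  Read 'e': push. Stack: e
  Read 'c': push. Stack: ec
  Read 'c': matches stack top 'c' => pop. Stack: e
  Read 'b': push. Stack: eb
  Read 'c': push. Stack: ebc
  Read 'd': push. Stack: ebcd
  Read 'a': push. Stack: ebcda
Final stack: "ebcda" (length 5)

5


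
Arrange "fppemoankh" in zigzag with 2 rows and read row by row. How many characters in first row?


Zigzag "fppemoankh" into 2 rows:
Placing characters:
  'f' => row 0
  'p' => row 1
  'p' => row 0
  'e' => row 1
  'm' => row 0
  'o' => row 1
  'a' => row 0
  'n' => row 1
  'k' => row 0
  'h' => row 1
Rows:
  Row 0: "fpmak"
  Row 1: "peonh"
First row length: 5

5


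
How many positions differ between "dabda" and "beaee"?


Comparing "dabda" and "beaee" position by position:
  Position 0: 'd' vs 'b' => DIFFER
  Position 1: 'a' vs 'e' => DIFFER
  Position 2: 'b' vs 'a' => DIFFER
  Position 3: 'd' vs 'e' => DIFFER
  Position 4: 'a' vs 'e' => DIFFER
Positions that differ: 5

5


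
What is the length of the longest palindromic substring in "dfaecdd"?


Input: "dfaecdd"
Checking substrings for palindromes:
  [5:7] "dd" (len 2) => palindrome
Longest palindromic substring: "dd" with length 2

2


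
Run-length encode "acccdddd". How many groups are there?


Input: acccdddd
Scanning for consecutive runs:
  Group 1: 'a' x 1 (positions 0-0)
  Group 2: 'c' x 3 (positions 1-3)
  Group 3: 'd' x 4 (positions 4-7)
Total groups: 3

3


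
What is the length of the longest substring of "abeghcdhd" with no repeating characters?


Input: "abeghcdhd"
Sliding window (track last position of each char):
  Position 0 ('a'): window [0,0] length 1 -- new best
  Position 1 ('b'): window [0,1] length 2 -- new best
  Position 2 ('e'): window [0,2] length 3 -- new best
  Position 3 ('g'): window [0,3] length 4 -- new best
  Position 4 ('h'): window [0,4] length 5 -- new best
  Position 5 ('c'): window [0,5] length 6 -- new best
  Position 6 ('d'): window [0,6] length 7 -- new best
  Position 7 ('h'): repeat (last at 4), move window start to 5
  Position 7 ('h'): window [5,7] length 3
  Position 8 ('d'): repeat (last at 6), move window start to 7
  Position 8 ('d'): window [7,8] length 2
Longest substring with no repeats: "abeghcd" with length 7

7


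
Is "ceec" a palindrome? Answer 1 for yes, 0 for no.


Input: ceec
Reversed: ceec
  Compare pos 0 ('c') with pos 3 ('c'): match
  Compare pos 1 ('e') with pos 2 ('e'): match
Result: palindrome

1


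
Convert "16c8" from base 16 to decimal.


Input: "16c8" in base 16
Positional expansion:
  Digit '1' (value 1) x 16^3 = 4096
  Digit '6' (value 6) x 16^2 = 1536
  Digit 'c' (value 12) x 16^1 = 192
  Digit '8' (value 8) x 16^0 = 8
Sum = 5832

5832


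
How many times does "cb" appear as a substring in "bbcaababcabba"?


Searching for "cb" in "bbcaababcabba"
Scanning each position:
  Position 0: "bb" => no
  Position 1: "bc" => no
  Position 2: "ca" => no
  Position 3: "aa" => no
  Position 4: "ab" => no
  Position 5: "ba" => no
  Position 6: "ab" => no
  Position 7: "bc" => no
  Position 8: "ca" => no
  Position 9: "ab" => no
  Position 10: "bb" => no
  Position 11: "ba" => no
Total occurrences: 0

0


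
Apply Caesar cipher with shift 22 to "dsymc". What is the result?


Caesar cipher: shift "dsymc" by 22
  'd' (pos 3) + 22 = pos 25 = 'z'
  's' (pos 18) + 22 = pos 14 = 'o'
  'y' (pos 24) + 22 = pos 20 = 'u'
  'm' (pos 12) + 22 = pos 8 = 'i'
  'c' (pos 2) + 22 = pos 24 = 'y'
Result: zouiy

zouiy


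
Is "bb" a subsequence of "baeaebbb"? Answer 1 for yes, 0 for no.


Check if "bb" is a subsequence of "baeaebbb"
Greedy scan:
  Position 0 ('b'): matches sub[0] = 'b'
  Position 1 ('a'): no match needed
  Position 2 ('e'): no match needed
  Position 3 ('a'): no match needed
  Position 4 ('e'): no match needed
  Position 5 ('b'): matches sub[1] = 'b'
  Position 6 ('b'): no match needed
  Position 7 ('b'): no match needed
All 2 characters matched => is a subsequence

1


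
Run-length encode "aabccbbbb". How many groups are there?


Input: aabccbbbb
Scanning for consecutive runs:
  Group 1: 'a' x 2 (positions 0-1)
  Group 2: 'b' x 1 (positions 2-2)
  Group 3: 'c' x 2 (positions 3-4)
  Group 4: 'b' x 4 (positions 5-8)
Total groups: 4

4


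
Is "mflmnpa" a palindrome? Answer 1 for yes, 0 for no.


Input: mflmnpa
Reversed: apnmlfm
  Compare pos 0 ('m') with pos 6 ('a'): MISMATCH
  Compare pos 1 ('f') with pos 5 ('p'): MISMATCH
  Compare pos 2 ('l') with pos 4 ('n'): MISMATCH
Result: not a palindrome

0


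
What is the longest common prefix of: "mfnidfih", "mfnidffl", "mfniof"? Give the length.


Words: mfnidfih, mfnidffl, mfniof
  Position 0: all 'm' => match
  Position 1: all 'f' => match
  Position 2: all 'n' => match
  Position 3: all 'i' => match
  Position 4: ('d', 'd', 'o') => mismatch, stop
LCP = "mfni" (length 4)

4


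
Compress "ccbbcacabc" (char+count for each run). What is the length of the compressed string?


Input: ccbbcacabc
Runs:
  'c' x 2 => "c2"
  'b' x 2 => "b2"
  'c' x 1 => "c1"
  'a' x 1 => "a1"
  'c' x 1 => "c1"
  'a' x 1 => "a1"
  'b' x 1 => "b1"
  'c' x 1 => "c1"
Compressed: "c2b2c1a1c1a1b1c1"
Compressed length: 16

16


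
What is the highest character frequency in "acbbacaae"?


Input: acbbacaae
Character counts:
  'a': 4
  'b': 2
  'c': 2
  'e': 1
Maximum frequency: 4

4


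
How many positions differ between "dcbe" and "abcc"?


Comparing "dcbe" and "abcc" position by position:
  Position 0: 'd' vs 'a' => DIFFER
  Position 1: 'c' vs 'b' => DIFFER
  Position 2: 'b' vs 'c' => DIFFER
  Position 3: 'e' vs 'c' => DIFFER
Positions that differ: 4

4


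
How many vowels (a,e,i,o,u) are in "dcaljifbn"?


Input: dcaljifbn
Checking each character:
  'd' at position 0: consonant
  'c' at position 1: consonant
  'a' at position 2: vowel (running total: 1)
  'l' at position 3: consonant
  'j' at position 4: consonant
  'i' at position 5: vowel (running total: 2)
  'f' at position 6: consonant
  'b' at position 7: consonant
  'n' at position 8: consonant
Total vowels: 2

2


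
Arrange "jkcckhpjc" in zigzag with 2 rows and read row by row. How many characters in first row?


Zigzag "jkcckhpjc" into 2 rows:
Placing characters:
  'j' => row 0
  'k' => row 1
  'c' => row 0
  'c' => row 1
  'k' => row 0
  'h' => row 1
  'p' => row 0
  'j' => row 1
  'c' => row 0
Rows:
  Row 0: "jckpc"
  Row 1: "kchj"
First row length: 5

5


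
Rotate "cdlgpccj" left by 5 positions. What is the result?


Input: "cdlgpccj", rotate left by 5
First 5 characters: "cdlgp"
Remaining characters: "ccj"
Concatenate remaining + first: "ccj" + "cdlgp" = "ccjcdlgp"

ccjcdlgp


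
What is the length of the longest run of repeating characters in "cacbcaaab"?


Input: "cacbcaaab"
Scanning for longest run:
  Position 1 ('a'): new char, reset run to 1
  Position 2 ('c'): new char, reset run to 1
  Position 3 ('b'): new char, reset run to 1
  Position 4 ('c'): new char, reset run to 1
  Position 5 ('a'): new char, reset run to 1
  Position 6 ('a'): continues run of 'a', length=2
  Position 7 ('a'): continues run of 'a', length=3
  Position 8 ('b'): new char, reset run to 1
Longest run: 'a' with length 3

3


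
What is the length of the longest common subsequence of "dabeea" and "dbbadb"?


LCS of "dabeea" and "dbbadb"
DP table:
           d    b    b    a    d    b
      0    0    0    0    0    0    0
  d   0    1    1    1    1    1    1
  a   0    1    1    1    2    2    2
  b   0    1    2    2    2    2    3
  e   0    1    2    2    2    2    3
  e   0    1    2    2    2    2    3
  a   0    1    2    2    3    3    3
LCS length = dp[6][6] = 3

3


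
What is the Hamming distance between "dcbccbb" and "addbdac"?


Comparing "dcbccbb" and "addbdac" position by position:
  Position 0: 'd' vs 'a' => differ
  Position 1: 'c' vs 'd' => differ
  Position 2: 'b' vs 'd' => differ
  Position 3: 'c' vs 'b' => differ
  Position 4: 'c' vs 'd' => differ
  Position 5: 'b' vs 'a' => differ
  Position 6: 'b' vs 'c' => differ
Total differences (Hamming distance): 7

7


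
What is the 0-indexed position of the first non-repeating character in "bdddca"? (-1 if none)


Input: bdddca
Character frequencies:
  'a': 1
  'b': 1
  'c': 1
  'd': 3
Scanning left to right for freq == 1:
  Position 0 ('b'): unique! => answer = 0

0


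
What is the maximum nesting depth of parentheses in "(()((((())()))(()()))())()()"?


Input: "(()((((())()))(()()))())()()"
Tracking depth:
  Position 0 '(': depth becomes 1
  Position 1 '(': depth becomes 2
  Position 2 ')': depth becomes 1
  Position 3 '(': depth becomes 2
  Position 4 '(': depth becomes 3
  Position 5 '(': depth becomes 4
  Position 6 '(': depth becomes 5
  Position 7 '(': depth becomes 6
  Position 8 ')': depth becomes 5
  Position 9 ')': depth becomes 4
  Position 10 '(': depth becomes 5
  Position 11 ')': depth becomes 4
  Position 12 ')': depth becomes 3
  Position 13 ')': depth becomes 2
  Position 14 '(': depth becomes 3
  Position 15 '(': depth becomes 4
  Position 16 ')': depth becomes 3
  Position 17 '(': depth becomes 4
  Position 18 ')': depth becomes 3
  Position 19 ')': depth becomes 2
  Position 20 ')': depth becomes 1
  Position 21 '(': depth becomes 2
  Position 22 ')': depth becomes 1
  Position 23 ')': depth becomes 0
  Position 24 '(': depth becomes 1
  Position 25 ')': depth becomes 0
  Position 26 '(': depth becomes 1
  Position 27 ')': depth becomes 0
Maximum depth reached: 6

6


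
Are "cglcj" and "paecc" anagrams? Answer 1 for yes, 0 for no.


Strings: "cglcj", "paecc"
Sorted first:  ccgjl
Sorted second: accep
Differ at position 0: 'c' vs 'a' => not anagrams

0


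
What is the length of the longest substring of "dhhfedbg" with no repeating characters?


Input: "dhhfedbg"
Sliding window (track last position of each char):
  Position 0 ('d'): window [0,0] length 1 -- new best
  Position 1 ('h'): window [0,1] length 2 -- new best
  Position 2 ('h'): repeat (last at 1), move window start to 2
  Position 2 ('h'): window [2,2] length 1
  Position 3 ('f'): window [2,3] length 2
  Position 4 ('e'): window [2,4] length 3 -- new best
  Position 5 ('d'): window [2,5] length 4 -- new best
  Position 6 ('b'): window [2,6] length 5 -- new best
  Position 7 ('g'): window [2,7] length 6 -- new best
Longest substring with no repeats: "hfedbg" with length 6

6


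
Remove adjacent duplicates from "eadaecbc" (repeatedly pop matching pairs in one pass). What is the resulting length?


Input: eadaecbc
Stack-based adjacent duplicate removal:
  Read 'e': push. Stack: e
  Read 'a': push. Stack: ea
  Read 'd': push. Stack: ead
  Read 'a': push. Stack: eada
  Read 'e': push. Stack: eadae
  Read 'c': push. Stack: eadaec
  Read 'b': push. Stack: eadaecb
  Read 'c': push. Stack: eadaecbc
Final stack: "eadaecbc" (length 8)

8


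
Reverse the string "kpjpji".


Input: kpjpji
Reading characters right to left:
  Position 5: 'i'
  Position 4: 'j'
  Position 3: 'p'
  Position 2: 'j'
  Position 1: 'p'
  Position 0: 'k'
Reversed: ijpjpk

ijpjpk


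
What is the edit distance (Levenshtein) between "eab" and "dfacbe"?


Computing edit distance: "eab" -> "dfacbe"
DP table:
           d    f    a    c    b    e
      0    1    2    3    4    5    6
  e   1    1    2    3    4    5    5
  a   2    2    2    2    3    4    5
  b   3    3    3    3    3    3    4
Edit distance = dp[3][6] = 4

4


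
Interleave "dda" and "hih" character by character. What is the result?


Interleaving "dda" and "hih":
  Position 0: 'd' from first, 'h' from second => "dh"
  Position 1: 'd' from first, 'i' from second => "di"
  Position 2: 'a' from first, 'h' from second => "ah"
Result: dhdiah

dhdiah


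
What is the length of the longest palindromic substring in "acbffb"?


Input: "acbffb"
Checking substrings for palindromes:
  [2:6] "bffb" (len 4) => palindrome
  [3:5] "ff" (len 2) => palindrome
Longest palindromic substring: "bffb" with length 4

4


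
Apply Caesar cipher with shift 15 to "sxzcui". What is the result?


Caesar cipher: shift "sxzcui" by 15
  's' (pos 18) + 15 = pos 7 = 'h'
  'x' (pos 23) + 15 = pos 12 = 'm'
  'z' (pos 25) + 15 = pos 14 = 'o'
  'c' (pos 2) + 15 = pos 17 = 'r'
  'u' (pos 20) + 15 = pos 9 = 'j'
  'i' (pos 8) + 15 = pos 23 = 'x'
Result: hmorjx

hmorjx


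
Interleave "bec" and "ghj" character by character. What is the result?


Interleaving "bec" and "ghj":
  Position 0: 'b' from first, 'g' from second => "bg"
  Position 1: 'e' from first, 'h' from second => "eh"
  Position 2: 'c' from first, 'j' from second => "cj"
Result: bgehcj

bgehcj


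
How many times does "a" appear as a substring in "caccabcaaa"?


Searching for "a" in "caccabcaaa"
Scanning each position:
  Position 0: "c" => no
  Position 1: "a" => MATCH
  Position 2: "c" => no
  Position 3: "c" => no
  Position 4: "a" => MATCH
  Position 5: "b" => no
  Position 6: "c" => no
  Position 7: "a" => MATCH
  Position 8: "a" => MATCH
  Position 9: "a" => MATCH
Total occurrences: 5

5


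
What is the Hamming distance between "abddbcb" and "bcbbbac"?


Comparing "abddbcb" and "bcbbbac" position by position:
  Position 0: 'a' vs 'b' => differ
  Position 1: 'b' vs 'c' => differ
  Position 2: 'd' vs 'b' => differ
  Position 3: 'd' vs 'b' => differ
  Position 4: 'b' vs 'b' => same
  Position 5: 'c' vs 'a' => differ
  Position 6: 'b' vs 'c' => differ
Total differences (Hamming distance): 6

6


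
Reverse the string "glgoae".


Input: glgoae
Reading characters right to left:
  Position 5: 'e'
  Position 4: 'a'
  Position 3: 'o'
  Position 2: 'g'
  Position 1: 'l'
  Position 0: 'g'
Reversed: eaoglg

eaoglg


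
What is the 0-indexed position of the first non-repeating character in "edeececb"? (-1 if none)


Input: edeececb
Character frequencies:
  'b': 1
  'c': 2
  'd': 1
  'e': 4
Scanning left to right for freq == 1:
  Position 0 ('e'): freq=4, skip
  Position 1 ('d'): unique! => answer = 1

1


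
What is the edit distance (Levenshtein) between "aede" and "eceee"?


Computing edit distance: "aede" -> "eceee"
DP table:
           e    c    e    e    e
      0    1    2    3    4    5
  a   1    1    2    3    4    5
  e   2    1    2    2    3    4
  d   3    2    2    3    3    4
  e   4    3    3    2    3    3
Edit distance = dp[4][5] = 3

3


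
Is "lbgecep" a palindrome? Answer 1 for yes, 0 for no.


Input: lbgecep
Reversed: pecegbl
  Compare pos 0 ('l') with pos 6 ('p'): MISMATCH
  Compare pos 1 ('b') with pos 5 ('e'): MISMATCH
  Compare pos 2 ('g') with pos 4 ('c'): MISMATCH
Result: not a palindrome

0


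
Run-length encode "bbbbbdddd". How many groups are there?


Input: bbbbbdddd
Scanning for consecutive runs:
  Group 1: 'b' x 5 (positions 0-4)
  Group 2: 'd' x 4 (positions 5-8)
Total groups: 2

2


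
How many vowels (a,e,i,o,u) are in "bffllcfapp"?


Input: bffllcfapp
Checking each character:
  'b' at position 0: consonant
  'f' at position 1: consonant
  'f' at position 2: consonant
  'l' at position 3: consonant
  'l' at position 4: consonant
  'c' at position 5: consonant
  'f' at position 6: consonant
  'a' at position 7: vowel (running total: 1)
  'p' at position 8: consonant
  'p' at position 9: consonant
Total vowels: 1

1


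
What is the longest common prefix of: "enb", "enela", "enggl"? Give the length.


Words: enb, enela, enggl
  Position 0: all 'e' => match
  Position 1: all 'n' => match
  Position 2: ('b', 'e', 'g') => mismatch, stop
LCP = "en" (length 2)

2


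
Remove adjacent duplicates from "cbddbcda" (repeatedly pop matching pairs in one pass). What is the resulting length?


Input: cbddbcda
Stack-based adjacent duplicate removal:
  Read 'c': push. Stack: c
  Read 'b': push. Stack: cb
  Read 'd': push. Stack: cbd
  Read 'd': matches stack top 'd' => pop. Stack: cb
  Read 'b': matches stack top 'b' => pop. Stack: c
  Read 'c': matches stack top 'c' => pop. Stack: (empty)
  Read 'd': push. Stack: d
  Read 'a': push. Stack: da
Final stack: "da" (length 2)

2


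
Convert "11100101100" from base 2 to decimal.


Input: "11100101100" in base 2
Positional expansion:
  Digit '1' (value 1) x 2^10 = 1024
  Digit '1' (value 1) x 2^9 = 512
  Digit '1' (value 1) x 2^8 = 256
  Digit '0' (value 0) x 2^7 = 0
  Digit '0' (value 0) x 2^6 = 0
  Digit '1' (value 1) x 2^5 = 32
  Digit '0' (value 0) x 2^4 = 0
  Digit '1' (value 1) x 2^3 = 8
  Digit '1' (value 1) x 2^2 = 4
  Digit '0' (value 0) x 2^1 = 0
  Digit '0' (value 0) x 2^0 = 0
Sum = 1836

1836


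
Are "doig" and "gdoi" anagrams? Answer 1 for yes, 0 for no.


Strings: "doig", "gdoi"
Sorted first:  dgio
Sorted second: dgio
Sorted forms match => anagrams

1


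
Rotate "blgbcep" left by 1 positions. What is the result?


Input: "blgbcep", rotate left by 1
First 1 characters: "b"
Remaining characters: "lgbcep"
Concatenate remaining + first: "lgbcep" + "b" = "lgbcepb"

lgbcepb


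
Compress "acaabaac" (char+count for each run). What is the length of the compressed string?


Input: acaabaac
Runs:
  'a' x 1 => "a1"
  'c' x 1 => "c1"
  'a' x 2 => "a2"
  'b' x 1 => "b1"
  'a' x 2 => "a2"
  'c' x 1 => "c1"
Compressed: "a1c1a2b1a2c1"
Compressed length: 12

12


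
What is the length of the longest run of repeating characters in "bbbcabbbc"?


Input: "bbbcabbbc"
Scanning for longest run:
  Position 1 ('b'): continues run of 'b', length=2
  Position 2 ('b'): continues run of 'b', length=3
  Position 3 ('c'): new char, reset run to 1
  Position 4 ('a'): new char, reset run to 1
  Position 5 ('b'): new char, reset run to 1
  Position 6 ('b'): continues run of 'b', length=2
  Position 7 ('b'): continues run of 'b', length=3
  Position 8 ('c'): new char, reset run to 1
Longest run: 'b' with length 3

3


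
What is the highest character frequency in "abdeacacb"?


Input: abdeacacb
Character counts:
  'a': 3
  'b': 2
  'c': 2
  'd': 1
  'e': 1
Maximum frequency: 3

3


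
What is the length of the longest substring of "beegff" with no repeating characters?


Input: "beegff"
Sliding window (track last position of each char):
  Position 0 ('b'): window [0,0] length 1 -- new best
  Position 1 ('e'): window [0,1] length 2 -- new best
  Position 2 ('e'): repeat (last at 1), move window start to 2
  Position 2 ('e'): window [2,2] length 1
  Position 3 ('g'): window [2,3] length 2
  Position 4 ('f'): window [2,4] length 3 -- new best
  Position 5 ('f'): repeat (last at 4), move window start to 5
  Position 5 ('f'): window [5,5] length 1
Longest substring with no repeats: "egf" with length 3

3


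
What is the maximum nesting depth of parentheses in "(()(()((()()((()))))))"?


Input: "(()(()((()()((()))))))"
Tracking depth:
  Position 0 '(': depth becomes 1
  Position 1 '(': depth becomes 2
  Position 2 ')': depth becomes 1
  Position 3 '(': depth becomes 2
  Position 4 '(': depth becomes 3
  Position 5 ')': depth becomes 2
  Position 6 '(': depth becomes 3
  Position 7 '(': depth becomes 4
  Position 8 '(': depth becomes 5
  Position 9 ')': depth becomes 4
  Position 10 '(': depth becomes 5
  Position 11 ')': depth becomes 4
  Position 12 '(': depth becomes 5
  Position 13 '(': depth becomes 6
  Position 14 '(': depth becomes 7
  Position 15 ')': depth becomes 6
  Position 16 ')': depth becomes 5
  Position 17 ')': depth becomes 4
  Position 18 ')': depth becomes 3
  Position 19 ')': depth becomes 2
  Position 20 ')': depth becomes 1
  Position 21 ')': depth becomes 0
Maximum depth reached: 7

7


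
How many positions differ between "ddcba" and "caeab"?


Comparing "ddcba" and "caeab" position by position:
  Position 0: 'd' vs 'c' => DIFFER
  Position 1: 'd' vs 'a' => DIFFER
  Position 2: 'c' vs 'e' => DIFFER
  Position 3: 'b' vs 'a' => DIFFER
  Position 4: 'a' vs 'b' => DIFFER
Positions that differ: 5

5


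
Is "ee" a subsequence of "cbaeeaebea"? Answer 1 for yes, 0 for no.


Check if "ee" is a subsequence of "cbaeeaebea"
Greedy scan:
  Position 0 ('c'): no match needed
  Position 1 ('b'): no match needed
  Position 2 ('a'): no match needed
  Position 3 ('e'): matches sub[0] = 'e'
  Position 4 ('e'): matches sub[1] = 'e'
  Position 5 ('a'): no match needed
  Position 6 ('e'): no match needed
  Position 7 ('b'): no match needed
  Position 8 ('e'): no match needed
  Position 9 ('a'): no match needed
All 2 characters matched => is a subsequence

1


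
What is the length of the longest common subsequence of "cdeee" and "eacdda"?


LCS of "cdeee" and "eacdda"
DP table:
           e    a    c    d    d    a
      0    0    0    0    0    0    0
  c   0    0    0    1    1    1    1
  d   0    0    0    1    2    2    2
  e   0    1    1    1    2    2    2
  e   0    1    1    1    2    2    2
  e   0    1    1    1    2    2    2
LCS length = dp[5][6] = 2

2


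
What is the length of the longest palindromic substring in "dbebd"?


Input: "dbebd"
Checking substrings for palindromes:
  [0:5] "dbebd" (len 5) => palindrome
  [1:4] "beb" (len 3) => palindrome
Longest palindromic substring: "dbebd" with length 5

5


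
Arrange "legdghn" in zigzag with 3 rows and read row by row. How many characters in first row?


Zigzag "legdghn" into 3 rows:
Placing characters:
  'l' => row 0
  'e' => row 1
  'g' => row 2
  'd' => row 1
  'g' => row 0
  'h' => row 1
  'n' => row 2
Rows:
  Row 0: "lg"
  Row 1: "edh"
  Row 2: "gn"
First row length: 2

2


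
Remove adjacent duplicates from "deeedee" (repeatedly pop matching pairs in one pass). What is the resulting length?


Input: deeedee
Stack-based adjacent duplicate removal:
  Read 'd': push. Stack: d
  Read 'e': push. Stack: de
  Read 'e': matches stack top 'e' => pop. Stack: d
  Read 'e': push. Stack: de
  Read 'd': push. Stack: ded
  Read 'e': push. Stack: dede
  Read 'e': matches stack top 'e' => pop. Stack: ded
Final stack: "ded" (length 3)

3


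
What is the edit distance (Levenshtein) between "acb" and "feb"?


Computing edit distance: "acb" -> "feb"
DP table:
           f    e    b
      0    1    2    3
  a   1    1    2    3
  c   2    2    2    3
  b   3    3    3    2
Edit distance = dp[3][3] = 2

2


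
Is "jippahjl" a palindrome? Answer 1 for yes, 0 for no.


Input: jippahjl
Reversed: ljhappij
  Compare pos 0 ('j') with pos 7 ('l'): MISMATCH
  Compare pos 1 ('i') with pos 6 ('j'): MISMATCH
  Compare pos 2 ('p') with pos 5 ('h'): MISMATCH
  Compare pos 3 ('p') with pos 4 ('a'): MISMATCH
Result: not a palindrome

0


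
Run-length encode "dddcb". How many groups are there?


Input: dddcb
Scanning for consecutive runs:
  Group 1: 'd' x 3 (positions 0-2)
  Group 2: 'c' x 1 (positions 3-3)
  Group 3: 'b' x 1 (positions 4-4)
Total groups: 3

3


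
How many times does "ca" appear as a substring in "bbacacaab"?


Searching for "ca" in "bbacacaab"
Scanning each position:
  Position 0: "bb" => no
  Position 1: "ba" => no
  Position 2: "ac" => no
  Position 3: "ca" => MATCH
  Position 4: "ac" => no
  Position 5: "ca" => MATCH
  Position 6: "aa" => no
  Position 7: "ab" => no
Total occurrences: 2

2


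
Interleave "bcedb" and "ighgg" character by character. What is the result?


Interleaving "bcedb" and "ighgg":
  Position 0: 'b' from first, 'i' from second => "bi"
  Position 1: 'c' from first, 'g' from second => "cg"
  Position 2: 'e' from first, 'h' from second => "eh"
  Position 3: 'd' from first, 'g' from second => "dg"
  Position 4: 'b' from first, 'g' from second => "bg"
Result: bicgehdgbg

bicgehdgbg


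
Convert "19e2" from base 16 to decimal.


Input: "19e2" in base 16
Positional expansion:
  Digit '1' (value 1) x 16^3 = 4096
  Digit '9' (value 9) x 16^2 = 2304
  Digit 'e' (value 14) x 16^1 = 224
  Digit '2' (value 2) x 16^0 = 2
Sum = 6626

6626


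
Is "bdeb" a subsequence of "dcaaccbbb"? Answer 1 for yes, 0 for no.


Check if "bdeb" is a subsequence of "dcaaccbbb"
Greedy scan:
  Position 0 ('d'): no match needed
  Position 1 ('c'): no match needed
  Position 2 ('a'): no match needed
  Position 3 ('a'): no match needed
  Position 4 ('c'): no match needed
  Position 5 ('c'): no match needed
  Position 6 ('b'): matches sub[0] = 'b'
  Position 7 ('b'): no match needed
  Position 8 ('b'): no match needed
Only matched 1/4 characters => not a subsequence

0


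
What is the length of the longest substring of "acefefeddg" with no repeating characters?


Input: "acefefeddg"
Sliding window (track last position of each char):
  Position 0 ('a'): window [0,0] length 1 -- new best
  Position 1 ('c'): window [0,1] length 2 -- new best
  Position 2 ('e'): window [0,2] length 3 -- new best
  Position 3 ('f'): window [0,3] length 4 -- new best
  Position 4 ('e'): repeat (last at 2), move window start to 3
  Position 4 ('e'): window [3,4] length 2
  Position 5 ('f'): repeat (last at 3), move window start to 4
  Position 5 ('f'): window [4,5] length 2
  Position 6 ('e'): repeat (last at 4), move window start to 5
  Position 6 ('e'): window [5,6] length 2
  Position 7 ('d'): window [5,7] length 3
  Position 8 ('d'): repeat (last at 7), move window start to 8
  Position 8 ('d'): window [8,8] length 1
  Position 9 ('g'): window [8,9] length 2
Longest substring with no repeats: "acef" with length 4

4


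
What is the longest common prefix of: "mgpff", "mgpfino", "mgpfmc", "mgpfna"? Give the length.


Words: mgpff, mgpfino, mgpfmc, mgpfna
  Position 0: all 'm' => match
  Position 1: all 'g' => match
  Position 2: all 'p' => match
  Position 3: all 'f' => match
  Position 4: ('f', 'i', 'm', 'n') => mismatch, stop
LCP = "mgpf" (length 4)

4


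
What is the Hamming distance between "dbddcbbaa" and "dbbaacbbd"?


Comparing "dbddcbbaa" and "dbbaacbbd" position by position:
  Position 0: 'd' vs 'd' => same
  Position 1: 'b' vs 'b' => same
  Position 2: 'd' vs 'b' => differ
  Position 3: 'd' vs 'a' => differ
  Position 4: 'c' vs 'a' => differ
  Position 5: 'b' vs 'c' => differ
  Position 6: 'b' vs 'b' => same
  Position 7: 'a' vs 'b' => differ
  Position 8: 'a' vs 'd' => differ
Total differences (Hamming distance): 6

6


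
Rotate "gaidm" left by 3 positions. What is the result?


Input: "gaidm", rotate left by 3
First 3 characters: "gai"
Remaining characters: "dm"
Concatenate remaining + first: "dm" + "gai" = "dmgai"

dmgai


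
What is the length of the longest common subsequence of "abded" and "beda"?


LCS of "abded" and "beda"
DP table:
           b    e    d    a
      0    0    0    0    0
  a   0    0    0    0    1
  b   0    1    1    1    1
  d   0    1    1    2    2
  e   0    1    2    2    2
  d   0    1    2    3    3
LCS length = dp[5][4] = 3

3
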